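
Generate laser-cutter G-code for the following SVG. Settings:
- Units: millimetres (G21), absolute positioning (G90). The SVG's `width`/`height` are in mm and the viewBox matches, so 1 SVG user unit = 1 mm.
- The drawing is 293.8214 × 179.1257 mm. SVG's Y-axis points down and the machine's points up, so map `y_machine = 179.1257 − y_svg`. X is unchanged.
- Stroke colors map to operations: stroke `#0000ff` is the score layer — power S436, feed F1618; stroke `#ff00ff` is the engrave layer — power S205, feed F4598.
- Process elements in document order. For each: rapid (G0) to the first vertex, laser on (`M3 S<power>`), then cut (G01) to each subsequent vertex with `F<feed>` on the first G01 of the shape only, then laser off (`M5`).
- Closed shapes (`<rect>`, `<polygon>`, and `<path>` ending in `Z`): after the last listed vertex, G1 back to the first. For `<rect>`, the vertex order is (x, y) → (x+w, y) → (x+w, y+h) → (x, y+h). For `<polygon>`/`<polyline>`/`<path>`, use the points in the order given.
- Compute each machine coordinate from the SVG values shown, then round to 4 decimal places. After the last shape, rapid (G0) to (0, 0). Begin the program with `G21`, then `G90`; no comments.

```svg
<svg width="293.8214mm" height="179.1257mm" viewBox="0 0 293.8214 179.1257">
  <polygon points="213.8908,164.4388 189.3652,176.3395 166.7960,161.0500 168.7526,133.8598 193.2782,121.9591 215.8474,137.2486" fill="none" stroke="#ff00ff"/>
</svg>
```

G21
G90
G0 X213.8908 Y14.6869
M3 S205
G01 X189.3652 Y2.7862 F4598
G01 X166.7960 Y18.0757
G01 X168.7526 Y45.2659
G01 X193.2782 Y57.1666
G01 X215.8474 Y41.8771
G01 X213.8908 Y14.6869
M5
G0 X0.0000 Y0.0000

viewBox `0 0 293.8214 179.1257` with mm width/height → 1 unit = 1 mm. Flip: y_m = 179.1257 − y_svg.

**Shape 1** — `<polygon>` regular polygon, stroke `#ff00ff` → engrave (S205, F4598). Machine vertices: (213.8908,14.6869) → (189.3652,2.7862) → (166.7960,18.0757) → (168.7526,45.2659) → (193.2782,57.1666) → (215.8474,41.8771) → (213.8908,14.6869). Closed: final G1 returns to the first vertex.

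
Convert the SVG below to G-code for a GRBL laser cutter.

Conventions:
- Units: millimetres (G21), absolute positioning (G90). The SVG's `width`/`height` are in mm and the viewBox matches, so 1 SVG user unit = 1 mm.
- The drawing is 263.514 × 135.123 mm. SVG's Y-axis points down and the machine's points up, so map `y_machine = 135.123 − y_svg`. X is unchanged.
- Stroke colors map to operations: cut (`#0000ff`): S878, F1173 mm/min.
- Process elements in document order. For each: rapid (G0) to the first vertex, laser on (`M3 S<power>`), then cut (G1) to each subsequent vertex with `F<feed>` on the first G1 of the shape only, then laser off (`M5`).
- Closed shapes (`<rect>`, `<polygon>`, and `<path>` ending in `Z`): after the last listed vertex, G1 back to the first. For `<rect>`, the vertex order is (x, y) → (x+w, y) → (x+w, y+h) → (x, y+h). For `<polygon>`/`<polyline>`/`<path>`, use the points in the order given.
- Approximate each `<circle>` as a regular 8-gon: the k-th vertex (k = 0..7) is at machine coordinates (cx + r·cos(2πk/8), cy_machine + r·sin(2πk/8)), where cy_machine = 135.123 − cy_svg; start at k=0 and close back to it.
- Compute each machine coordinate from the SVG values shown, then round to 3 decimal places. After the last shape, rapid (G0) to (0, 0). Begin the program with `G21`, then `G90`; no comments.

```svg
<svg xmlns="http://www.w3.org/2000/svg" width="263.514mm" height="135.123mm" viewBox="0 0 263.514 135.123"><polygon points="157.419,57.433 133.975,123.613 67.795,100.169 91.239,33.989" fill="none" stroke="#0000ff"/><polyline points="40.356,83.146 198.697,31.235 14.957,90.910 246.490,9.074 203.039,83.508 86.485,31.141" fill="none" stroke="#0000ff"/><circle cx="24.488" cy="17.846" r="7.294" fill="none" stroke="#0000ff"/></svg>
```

1 u = 1 mm; y_m = 135.123 − y.

[1] `<polygon>` regular polygon, #0000ff→cut S878 F1173: (157.419,77.690) → (133.975,11.510) → (67.795,34.954) → (91.239,101.134) → (157.419,77.690) (closed)

[2] `<polyline>` open polyline, #0000ff→cut S878 F1173: (40.356,51.977) → (198.697,103.888) → (14.957,44.213) → (246.490,126.049) → (203.039,51.615) → (86.485,103.982)

[3] `<circle>` circle, #0000ff→cut S878 F1173: (31.782,117.277) → (29.646,122.435) → (24.488,124.571) → (19.330,122.435) → (17.194,117.277) → (19.330,112.119) → (24.488,109.983) → (29.646,112.119) → (31.782,117.277) (closed)

G21
G90
G0 X157.419 Y77.690
M3 S878
G1 X133.975 Y11.510 F1173
G1 X67.795 Y34.954
G1 X91.239 Y101.134
G1 X157.419 Y77.690
M5
G0 X40.356 Y51.977
M3 S878
G1 X198.697 Y103.888 F1173
G1 X14.957 Y44.213
G1 X246.490 Y126.049
G1 X203.039 Y51.615
G1 X86.485 Y103.982
M5
G0 X31.782 Y117.277
M3 S878
G1 X29.646 Y122.435 F1173
G1 X24.488 Y124.571
G1 X19.330 Y122.435
G1 X17.194 Y117.277
G1 X19.330 Y112.119
G1 X24.488 Y109.983
G1 X29.646 Y112.119
G1 X31.782 Y117.277
M5
G0 X0.000 Y0.000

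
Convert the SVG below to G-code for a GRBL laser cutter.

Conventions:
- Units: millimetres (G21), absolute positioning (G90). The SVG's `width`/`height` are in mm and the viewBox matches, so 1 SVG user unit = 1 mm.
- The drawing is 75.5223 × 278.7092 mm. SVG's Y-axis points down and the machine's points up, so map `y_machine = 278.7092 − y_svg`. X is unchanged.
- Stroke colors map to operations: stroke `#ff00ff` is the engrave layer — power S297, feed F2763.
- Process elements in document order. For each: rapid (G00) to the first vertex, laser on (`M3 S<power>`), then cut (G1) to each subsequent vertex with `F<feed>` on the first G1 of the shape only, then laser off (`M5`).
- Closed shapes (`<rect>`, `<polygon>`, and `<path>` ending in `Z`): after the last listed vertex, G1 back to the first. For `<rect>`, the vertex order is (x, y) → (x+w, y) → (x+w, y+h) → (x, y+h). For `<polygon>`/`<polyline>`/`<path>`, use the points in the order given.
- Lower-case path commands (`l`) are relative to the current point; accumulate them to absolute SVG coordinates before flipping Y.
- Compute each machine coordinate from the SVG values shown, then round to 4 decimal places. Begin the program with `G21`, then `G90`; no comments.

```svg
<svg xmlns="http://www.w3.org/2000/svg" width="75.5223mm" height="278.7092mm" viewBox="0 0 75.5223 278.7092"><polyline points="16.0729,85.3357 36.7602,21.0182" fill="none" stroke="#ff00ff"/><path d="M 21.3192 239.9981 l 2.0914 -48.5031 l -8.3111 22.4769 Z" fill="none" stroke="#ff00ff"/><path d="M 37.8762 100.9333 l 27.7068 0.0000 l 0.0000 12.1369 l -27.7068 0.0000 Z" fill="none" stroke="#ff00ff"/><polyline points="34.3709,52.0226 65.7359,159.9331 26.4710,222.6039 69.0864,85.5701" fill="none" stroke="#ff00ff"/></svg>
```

G21
G90
G00 X16.0729 Y193.3735
M3 S297
G1 X36.7602 Y257.6910 F2763
M5
G00 X21.3192 Y38.7111
M3 S297
G1 X23.4106 Y87.2142 F2763
G1 X15.0995 Y64.7373
G1 X21.3192 Y38.7111
M5
G00 X37.8762 Y177.7759
M3 S297
G1 X65.5830 Y177.7759 F2763
G1 X65.5830 Y165.6390
G1 X37.8762 Y165.6390
G1 X37.8762 Y177.7759
M5
G00 X34.3709 Y226.6866
M3 S297
G1 X65.7359 Y118.7761 F2763
G1 X26.4710 Y56.1053
G1 X69.0864 Y193.1391
M5

Since the viewBox matches the mm dimensions, user units are millimetres directly. The only transform is the Y-flip y_m = 278.7092 − y_svg.

Shape 1 is a line segment drawn with `<polyline>`. Its stroke #ff00ff means engrave at S297, F2763. After flipping Y the toolpath is (16.0729,193.3735) → (36.7602,257.6910).

Shape 2 is a closed polygon drawn with `<path>`. Its stroke #ff00ff means engrave at S297, F2763. After flipping Y the toolpath is (21.3192,38.7111) → (23.4106,87.2142) → (15.0995,64.7373) → (21.3192,38.7111), returning to the start.

Shape 3 is a rectangle drawn with `<path>`. Its stroke #ff00ff means engrave at S297, F2763. After flipping Y the toolpath is (37.8762,177.7759) → (65.5830,177.7759) → (65.5830,165.6390) → (37.8762,165.6390) → (37.8762,177.7759), returning to the start.

Shape 4 is a open polyline drawn with `<polyline>`. Its stroke #ff00ff means engrave at S297, F2763. After flipping Y the toolpath is (34.3709,226.6866) → (65.7359,118.7761) → (26.4710,56.1053) → (69.0864,193.1391).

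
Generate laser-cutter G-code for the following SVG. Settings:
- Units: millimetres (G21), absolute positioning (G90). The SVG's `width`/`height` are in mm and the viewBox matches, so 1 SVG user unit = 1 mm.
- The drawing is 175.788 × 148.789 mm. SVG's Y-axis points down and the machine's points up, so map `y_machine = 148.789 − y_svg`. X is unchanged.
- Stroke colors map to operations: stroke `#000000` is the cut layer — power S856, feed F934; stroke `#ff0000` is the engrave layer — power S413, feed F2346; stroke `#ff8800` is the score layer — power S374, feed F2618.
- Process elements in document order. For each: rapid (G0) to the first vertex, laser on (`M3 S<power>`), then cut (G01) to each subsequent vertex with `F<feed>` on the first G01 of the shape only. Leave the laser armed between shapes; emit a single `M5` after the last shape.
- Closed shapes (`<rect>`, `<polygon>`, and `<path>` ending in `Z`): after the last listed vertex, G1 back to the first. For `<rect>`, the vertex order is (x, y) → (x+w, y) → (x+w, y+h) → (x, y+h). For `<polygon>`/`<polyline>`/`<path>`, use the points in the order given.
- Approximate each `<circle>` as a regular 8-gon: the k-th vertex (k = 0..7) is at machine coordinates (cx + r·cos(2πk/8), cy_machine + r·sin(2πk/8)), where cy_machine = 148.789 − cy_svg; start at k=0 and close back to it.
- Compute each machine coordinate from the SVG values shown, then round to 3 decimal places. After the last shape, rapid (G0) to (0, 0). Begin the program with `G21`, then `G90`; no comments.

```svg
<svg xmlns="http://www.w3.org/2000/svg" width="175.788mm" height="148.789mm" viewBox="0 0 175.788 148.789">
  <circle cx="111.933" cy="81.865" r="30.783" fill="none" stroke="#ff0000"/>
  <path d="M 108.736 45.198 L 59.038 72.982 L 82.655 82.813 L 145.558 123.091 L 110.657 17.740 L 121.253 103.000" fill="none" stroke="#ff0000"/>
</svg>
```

viewBox `0 0 175.788 148.789` with mm width/height → 1 unit = 1 mm. Flip: y_m = 148.789 − y_svg.

**Shape 1** — `<circle>` circle, stroke `#ff0000` → engrave (S413, F2346). Machine vertices: (142.716,66.924) → (133.700,88.691) → (111.933,97.707) → (90.166,88.691) → (81.150,66.924) → (90.166,45.157) → (111.933,36.141) → (133.700,45.157) → (142.716,66.924). Closed: final G1 returns to the first vertex.

**Shape 2** — `<path>` open polyline, stroke `#ff0000` → engrave (S413, F2346). Machine vertices: (108.736,103.591) → (59.038,75.807) → (82.655,65.976) → (145.558,25.698) → (110.657,131.049) → (121.253,45.789). Open path.

G21
G90
G0 X142.716 Y66.924
M3 S413
G01 X133.700 Y88.691 F2346
G01 X111.933 Y97.707
G01 X90.166 Y88.691
G01 X81.150 Y66.924
G01 X90.166 Y45.157
G01 X111.933 Y36.141
G01 X133.700 Y45.157
G01 X142.716 Y66.924
G0 X108.736 Y103.591
M3 S413
G01 X59.038 Y75.807 F2346
G01 X82.655 Y65.976
G01 X145.558 Y25.698
G01 X110.657 Y131.049
G01 X121.253 Y45.789
M5
G0 X0.000 Y0.000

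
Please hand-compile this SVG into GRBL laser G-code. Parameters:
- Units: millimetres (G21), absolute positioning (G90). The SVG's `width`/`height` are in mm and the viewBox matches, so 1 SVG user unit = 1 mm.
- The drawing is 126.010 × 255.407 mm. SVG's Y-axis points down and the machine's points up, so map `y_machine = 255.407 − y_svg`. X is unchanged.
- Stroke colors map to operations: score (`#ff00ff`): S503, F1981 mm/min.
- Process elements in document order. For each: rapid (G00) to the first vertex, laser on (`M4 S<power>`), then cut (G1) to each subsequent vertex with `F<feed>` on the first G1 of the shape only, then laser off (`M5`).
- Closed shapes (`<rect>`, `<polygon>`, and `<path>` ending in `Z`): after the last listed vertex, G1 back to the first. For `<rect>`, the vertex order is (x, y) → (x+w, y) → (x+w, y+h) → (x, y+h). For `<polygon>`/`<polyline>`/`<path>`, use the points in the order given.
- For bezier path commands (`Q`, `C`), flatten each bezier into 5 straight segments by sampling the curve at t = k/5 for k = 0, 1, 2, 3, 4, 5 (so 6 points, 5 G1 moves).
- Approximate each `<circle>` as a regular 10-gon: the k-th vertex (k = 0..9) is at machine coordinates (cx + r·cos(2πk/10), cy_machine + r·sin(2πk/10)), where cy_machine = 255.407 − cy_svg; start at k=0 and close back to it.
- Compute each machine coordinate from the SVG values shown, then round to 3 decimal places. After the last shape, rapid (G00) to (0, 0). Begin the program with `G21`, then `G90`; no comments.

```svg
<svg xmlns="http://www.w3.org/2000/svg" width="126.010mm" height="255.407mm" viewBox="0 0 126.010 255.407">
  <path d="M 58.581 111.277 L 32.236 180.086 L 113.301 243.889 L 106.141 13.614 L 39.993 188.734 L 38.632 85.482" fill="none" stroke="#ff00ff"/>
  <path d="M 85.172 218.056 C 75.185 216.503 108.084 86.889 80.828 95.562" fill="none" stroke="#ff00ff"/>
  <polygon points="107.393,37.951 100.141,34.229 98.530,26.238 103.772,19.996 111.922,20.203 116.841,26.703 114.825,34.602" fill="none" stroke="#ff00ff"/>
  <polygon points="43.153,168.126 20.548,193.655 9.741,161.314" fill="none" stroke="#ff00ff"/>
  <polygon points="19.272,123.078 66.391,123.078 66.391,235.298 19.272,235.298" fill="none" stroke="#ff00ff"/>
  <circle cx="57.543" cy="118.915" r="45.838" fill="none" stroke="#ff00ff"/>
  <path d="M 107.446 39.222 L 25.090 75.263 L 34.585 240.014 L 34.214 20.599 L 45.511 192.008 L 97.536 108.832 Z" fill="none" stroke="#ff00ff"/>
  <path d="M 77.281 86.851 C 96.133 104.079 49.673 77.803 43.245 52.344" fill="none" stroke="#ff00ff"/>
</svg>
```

1 u = 1 mm; y_m = 255.407 − y.

[1] `<path>` open polyline, #ff00ff→score S503 F1981: (58.581,144.130) → (32.236,75.321) → (113.301,11.518) → (106.141,241.793) → (39.993,66.673) → (38.632,169.925)

[2] `<path>` cubic bezier, #ff00ff→score S503 F1981: (85.172,37.351) → (83.502,51.519) → (87.178,83.638) → (91.255,120.921) → (90.787,150.585) → (80.828,159.845)

[3] `<polygon>` regular polygon, #ff00ff→score S503 F1981: (107.393,217.456) → (100.141,221.178) → (98.530,229.169) → (103.772,235.411) → (111.922,235.204) → (116.841,228.704) → (114.825,220.805) → (107.393,217.456) (closed)

[4] `<polygon>` regular polygon, #ff00ff→score S503 F1981: (43.153,87.281) → (20.548,61.752) → (9.741,94.093) → (43.153,87.281) (closed)

[5] `<polygon>` rectangle, #ff00ff→score S503 F1981: (19.272,132.329) → (66.391,132.329) → (66.391,20.109) → (19.272,20.109) → (19.272,132.329) (closed)

[6] `<circle>` circle, #ff00ff→score S503 F1981: (103.381,136.492) → (94.627,163.435) → (71.708,180.087) → (43.378,180.087) → (20.459,163.435) → (11.705,136.492) → (20.459,109.549) → (43.378,92.897) → (71.708,92.897) → (94.627,109.549) → (103.381,136.492) (closed)

[7] `<path>` closed polygon, #ff00ff→score S503 F1981: (107.446,216.185) → (25.090,180.144) → (34.585,15.393) → (34.214,234.808) → (45.511,63.399) → (97.536,146.575) → (107.446,216.185) (closed)

[8] `<path>` cubic bezier, #ff00ff→score S503 F1981: (77.281,168.556) → (81.598,163.085) → (75.296,165.928) → (63.432,174.957) → (51.063,188.044) → (43.245,203.063)

G21
G90
G00 X58.581 Y144.130
M4 S503
G1 X32.236 Y75.321 F1981
G1 X113.301 Y11.518
G1 X106.141 Y241.793
G1 X39.993 Y66.673
G1 X38.632 Y169.925
M5
G00 X85.172 Y37.351
M4 S503
G1 X83.502 Y51.519 F1981
G1 X87.178 Y83.638
G1 X91.255 Y120.921
G1 X90.787 Y150.585
G1 X80.828 Y159.845
M5
G00 X107.393 Y217.456
M4 S503
G1 X100.141 Y221.178 F1981
G1 X98.530 Y229.169
G1 X103.772 Y235.411
G1 X111.922 Y235.204
G1 X116.841 Y228.704
G1 X114.825 Y220.805
G1 X107.393 Y217.456
M5
G00 X43.153 Y87.281
M4 S503
G1 X20.548 Y61.752 F1981
G1 X9.741 Y94.093
G1 X43.153 Y87.281
M5
G00 X19.272 Y132.329
M4 S503
G1 X66.391 Y132.329 F1981
G1 X66.391 Y20.109
G1 X19.272 Y20.109
G1 X19.272 Y132.329
M5
G00 X103.381 Y136.492
M4 S503
G1 X94.627 Y163.435 F1981
G1 X71.708 Y180.087
G1 X43.378 Y180.087
G1 X20.459 Y163.435
G1 X11.705 Y136.492
G1 X20.459 Y109.549
G1 X43.378 Y92.897
G1 X71.708 Y92.897
G1 X94.627 Y109.549
G1 X103.381 Y136.492
M5
G00 X107.446 Y216.185
M4 S503
G1 X25.090 Y180.144 F1981
G1 X34.585 Y15.393
G1 X34.214 Y234.808
G1 X45.511 Y63.399
G1 X97.536 Y146.575
G1 X107.446 Y216.185
M5
G00 X77.281 Y168.556
M4 S503
G1 X81.598 Y163.085 F1981
G1 X75.296 Y165.928
G1 X63.432 Y174.957
G1 X51.063 Y188.044
G1 X43.245 Y203.063
M5
G00 X0.000 Y0.000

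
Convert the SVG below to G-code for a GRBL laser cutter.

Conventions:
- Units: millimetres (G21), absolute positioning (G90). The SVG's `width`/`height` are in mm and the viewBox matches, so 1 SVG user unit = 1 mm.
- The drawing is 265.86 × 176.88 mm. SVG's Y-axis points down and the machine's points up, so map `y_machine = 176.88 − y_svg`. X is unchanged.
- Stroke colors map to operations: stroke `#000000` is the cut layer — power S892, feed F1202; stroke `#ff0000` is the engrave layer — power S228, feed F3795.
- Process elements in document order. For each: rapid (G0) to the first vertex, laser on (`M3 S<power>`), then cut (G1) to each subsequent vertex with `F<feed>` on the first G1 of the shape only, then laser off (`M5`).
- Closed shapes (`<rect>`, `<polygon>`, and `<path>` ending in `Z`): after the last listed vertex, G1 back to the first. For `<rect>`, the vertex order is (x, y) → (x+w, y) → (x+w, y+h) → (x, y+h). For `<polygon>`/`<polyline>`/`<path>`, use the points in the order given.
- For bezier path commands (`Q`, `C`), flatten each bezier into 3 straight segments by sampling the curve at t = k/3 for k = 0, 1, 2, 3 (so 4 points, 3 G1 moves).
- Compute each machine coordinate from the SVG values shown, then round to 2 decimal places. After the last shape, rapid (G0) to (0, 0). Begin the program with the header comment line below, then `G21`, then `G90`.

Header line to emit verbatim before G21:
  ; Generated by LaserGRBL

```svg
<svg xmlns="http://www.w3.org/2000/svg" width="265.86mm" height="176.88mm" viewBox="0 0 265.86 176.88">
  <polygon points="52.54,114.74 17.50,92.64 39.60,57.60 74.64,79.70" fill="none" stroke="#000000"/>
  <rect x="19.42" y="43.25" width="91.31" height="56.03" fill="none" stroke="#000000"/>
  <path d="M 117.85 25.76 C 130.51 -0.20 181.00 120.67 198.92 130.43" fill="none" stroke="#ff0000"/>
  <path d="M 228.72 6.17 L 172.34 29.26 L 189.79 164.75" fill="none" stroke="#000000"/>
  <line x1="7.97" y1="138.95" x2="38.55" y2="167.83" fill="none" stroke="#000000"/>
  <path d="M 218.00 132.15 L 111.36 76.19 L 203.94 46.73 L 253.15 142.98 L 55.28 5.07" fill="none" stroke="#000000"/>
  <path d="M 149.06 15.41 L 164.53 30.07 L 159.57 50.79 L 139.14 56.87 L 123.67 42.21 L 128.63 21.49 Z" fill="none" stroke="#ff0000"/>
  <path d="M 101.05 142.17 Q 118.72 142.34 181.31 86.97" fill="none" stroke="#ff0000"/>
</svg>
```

viewBox `0 0 265.86 176.88` with mm width/height → 1 unit = 1 mm. Flip: y_m = 176.88 − y_svg.

**Shape 1** — `<polygon>` regular polygon, stroke `#000000` → cut (S892, F1202). Machine vertices: (52.54,62.14) → (17.50,84.24) → (39.60,119.28) → (74.64,97.18) → (52.54,62.14). Closed: final G1 returns to the first vertex.

**Shape 2** — `<rect>` rectangle, stroke `#000000` → cut (S892, F1202). Machine vertices: (19.42,133.63) → (110.73,133.63) → (110.73,77.60) → (19.42,77.60) → (19.42,133.63). Closed: final G1 returns to the first vertex.

**Shape 3** — `<path>` cubic bezier, stroke `#ff0000` → engrave (S228, F3795). Control points (SVG): P0=(117.85,25.76), P1=(130.51,-0.20), P2=(181.00,120.67), P3=(198.92,130.43); sampled at t=k/3. Machine vertices: (117.85,151.12) → (140.51,137.69) → (172.75,83.69) → (198.92,46.45). Open path.

**Shape 4** — `<path>` open polyline, stroke `#000000` → cut (S892, F1202). Machine vertices: (228.72,170.71) → (172.34,147.62) → (189.79,12.13). Open path.

**Shape 5** — `<line>` line segment, stroke `#000000` → cut (S892, F1202). Machine vertices: (7.97,37.93) → (38.55,9.05). Open path.

**Shape 6** — `<path>` open polyline, stroke `#000000` → cut (S892, F1202). Machine vertices: (218.00,44.73) → (111.36,100.69) → (203.94,130.15) → (253.15,33.90) → (55.28,171.81). Open path.

**Shape 7** — `<path>` regular polygon, stroke `#ff0000` → engrave (S228, F3795). Machine vertices: (149.06,161.47) → (164.53,146.81) → (159.57,126.09) → (139.14,120.01) → (123.67,134.67) → (128.63,155.39) → (149.06,161.47). Closed: final G1 returns to the first vertex.

**Shape 8** — `<path>` quadratic bezier, stroke `#ff0000` → engrave (S228, F3795). Control points (SVG): P0=(101.05,142.17), P1=(118.72,142.34), P2=(181.31,86.97); sampled at t=k/3. Machine vertices: (101.05,34.71) → (117.82,40.77) → (144.57,59.17) → (181.31,89.91). Open path.

; Generated by LaserGRBL
G21
G90
G0 X52.54 Y62.14
M3 S892
G1 X17.50 Y84.24 F1202
G1 X39.60 Y119.28
G1 X74.64 Y97.18
G1 X52.54 Y62.14
M5
G0 X19.42 Y133.63
M3 S892
G1 X110.73 Y133.63 F1202
G1 X110.73 Y77.60
G1 X19.42 Y77.60
G1 X19.42 Y133.63
M5
G0 X117.85 Y151.12
M3 S228
G1 X140.51 Y137.69 F3795
G1 X172.75 Y83.69
G1 X198.92 Y46.45
M5
G0 X228.72 Y170.71
M3 S892
G1 X172.34 Y147.62 F1202
G1 X189.79 Y12.13
M5
G0 X7.97 Y37.93
M3 S892
G1 X38.55 Y9.05 F1202
M5
G0 X218.00 Y44.73
M3 S892
G1 X111.36 Y100.69 F1202
G1 X203.94 Y130.15
G1 X253.15 Y33.90
G1 X55.28 Y171.81
M5
G0 X149.06 Y161.47
M3 S228
G1 X164.53 Y146.81 F3795
G1 X159.57 Y126.09
G1 X139.14 Y120.01
G1 X123.67 Y134.67
G1 X128.63 Y155.39
G1 X149.06 Y161.47
M5
G0 X101.05 Y34.71
M3 S228
G1 X117.82 Y40.77 F3795
G1 X144.57 Y59.17
G1 X181.31 Y89.91
M5
G0 X0.00 Y0.00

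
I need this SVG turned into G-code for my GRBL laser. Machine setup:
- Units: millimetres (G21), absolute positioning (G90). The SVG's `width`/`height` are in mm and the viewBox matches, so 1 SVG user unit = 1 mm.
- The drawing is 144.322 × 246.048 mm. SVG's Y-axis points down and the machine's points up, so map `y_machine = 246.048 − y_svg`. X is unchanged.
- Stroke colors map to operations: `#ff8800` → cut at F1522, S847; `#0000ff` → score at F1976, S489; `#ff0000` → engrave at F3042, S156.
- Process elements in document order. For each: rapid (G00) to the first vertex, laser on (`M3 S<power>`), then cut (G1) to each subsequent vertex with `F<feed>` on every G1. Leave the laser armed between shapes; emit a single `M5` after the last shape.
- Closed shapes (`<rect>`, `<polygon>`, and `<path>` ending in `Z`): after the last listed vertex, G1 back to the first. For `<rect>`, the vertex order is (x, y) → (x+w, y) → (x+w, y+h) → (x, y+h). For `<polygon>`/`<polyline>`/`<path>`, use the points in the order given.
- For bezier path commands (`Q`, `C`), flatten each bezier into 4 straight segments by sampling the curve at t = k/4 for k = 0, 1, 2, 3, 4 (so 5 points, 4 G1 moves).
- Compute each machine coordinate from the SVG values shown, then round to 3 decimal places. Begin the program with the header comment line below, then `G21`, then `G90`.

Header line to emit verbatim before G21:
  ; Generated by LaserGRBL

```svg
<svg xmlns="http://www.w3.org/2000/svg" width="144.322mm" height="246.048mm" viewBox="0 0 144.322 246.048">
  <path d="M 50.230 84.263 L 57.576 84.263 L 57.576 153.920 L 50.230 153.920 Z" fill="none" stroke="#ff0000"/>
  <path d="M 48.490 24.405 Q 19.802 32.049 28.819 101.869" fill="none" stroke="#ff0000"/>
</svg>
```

; Generated by LaserGRBL
G21
G90
G00 X50.230 Y161.785
M3 S156
G1 X57.576 Y161.785 F3042
G1 X57.576 Y92.128 F3042
G1 X50.230 Y92.128 F3042
G1 X50.230 Y161.785 F3042
G00 X48.490 Y221.643
M3 S156
G1 X36.503 Y213.935 F3042
G1 X29.228 Y198.455 F3042
G1 X26.667 Y175.203 F3042
G1 X28.819 Y144.179 F3042
M5

Since the viewBox matches the mm dimensions, user units are millimetres directly. The only transform is the Y-flip y_m = 246.048 − y_svg.

Shape 1 is a rectangle drawn with `<path>`. Its stroke #ff0000 means engrave at S156, F3042. After flipping Y the toolpath is (50.230,161.785) → (57.576,161.785) → (57.576,92.128) → (50.230,92.128) → (50.230,161.785), returning to the start.

Shape 2 is a quadratic bezier drawn with `<path>`. Its stroke #ff0000 means engrave at S156, F3042. After flipping Y the toolpath is (48.490,221.643) → (36.503,213.935) → (29.228,198.455) → (26.667,175.203) → (28.819,144.179).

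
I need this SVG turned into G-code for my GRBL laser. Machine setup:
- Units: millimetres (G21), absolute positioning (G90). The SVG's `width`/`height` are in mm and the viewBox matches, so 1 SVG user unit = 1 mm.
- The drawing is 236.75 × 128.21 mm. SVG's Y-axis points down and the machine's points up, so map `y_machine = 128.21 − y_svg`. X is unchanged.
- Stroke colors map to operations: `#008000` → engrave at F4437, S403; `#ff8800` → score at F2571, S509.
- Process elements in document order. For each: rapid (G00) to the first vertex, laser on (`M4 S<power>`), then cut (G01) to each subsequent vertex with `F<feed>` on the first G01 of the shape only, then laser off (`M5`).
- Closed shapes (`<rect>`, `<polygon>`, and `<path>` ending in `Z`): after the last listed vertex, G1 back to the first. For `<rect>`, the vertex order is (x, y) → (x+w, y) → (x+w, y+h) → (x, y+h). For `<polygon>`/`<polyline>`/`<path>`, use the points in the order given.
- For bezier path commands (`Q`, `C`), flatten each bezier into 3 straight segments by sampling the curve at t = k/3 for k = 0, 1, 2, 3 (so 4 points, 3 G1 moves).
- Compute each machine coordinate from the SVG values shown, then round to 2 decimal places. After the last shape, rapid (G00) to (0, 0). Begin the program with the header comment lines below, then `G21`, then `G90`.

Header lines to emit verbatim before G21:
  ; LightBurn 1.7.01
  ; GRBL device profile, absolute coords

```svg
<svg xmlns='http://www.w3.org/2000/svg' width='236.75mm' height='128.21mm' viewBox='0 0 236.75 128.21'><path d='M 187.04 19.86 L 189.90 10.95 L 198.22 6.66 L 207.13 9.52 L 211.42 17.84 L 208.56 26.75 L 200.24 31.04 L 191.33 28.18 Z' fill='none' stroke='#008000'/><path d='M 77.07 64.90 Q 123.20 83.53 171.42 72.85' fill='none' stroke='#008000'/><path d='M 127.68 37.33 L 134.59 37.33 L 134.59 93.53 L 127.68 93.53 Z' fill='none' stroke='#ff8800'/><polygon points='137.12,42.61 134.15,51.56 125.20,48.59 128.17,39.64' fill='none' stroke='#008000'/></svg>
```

; LightBurn 1.7.01
; GRBL device profile, absolute coords
G21
G90
G00 X187.04 Y108.35
M4 S403
G01 X189.90 Y117.26 F4437
G01 X198.22 Y121.55
G01 X207.13 Y118.69
G01 X211.42 Y110.37
G01 X208.56 Y101.46
G01 X200.24 Y97.17
G01 X191.33 Y100.03
G01 X187.04 Y108.35
M5
G00 X77.07 Y63.31
M4 S403
G01 X108.06 Y54.15 F4437
G01 X139.51 Y51.50
G01 X171.42 Y55.36
M5
G00 X127.68 Y90.88
M4 S509
G01 X134.59 Y90.88 F2571
G01 X134.59 Y34.68
G01 X127.68 Y34.68
G01 X127.68 Y90.88
M5
G00 X137.12 Y85.60
M4 S403
G01 X134.15 Y76.65 F4437
G01 X125.20 Y79.62
G01 X128.17 Y88.57
G01 X137.12 Y85.60
M5
G00 X0.00 Y0.00

viewBox `0 0 236.75 128.21` with mm width/height → 1 unit = 1 mm. Flip: y_m = 128.21 − y_svg.

**Shape 1** — `<path>` regular polygon, stroke `#008000` → engrave (S403, F4437). Machine vertices: (187.04,108.35) → (189.90,117.26) → (198.22,121.55) → (207.13,118.69) → (211.42,110.37) → (208.56,101.46) → (200.24,97.17) → (191.33,100.03) → (187.04,108.35). Closed: final G1 returns to the first vertex.

**Shape 2** — `<path>` quadratic bezier, stroke `#008000` → engrave (S403, F4437). Control points (SVG): P0=(77.07,64.90), P1=(123.20,83.53), P2=(171.42,72.85); sampled at t=k/3. Machine vertices: (77.07,63.31) → (108.06,54.15) → (139.51,51.50) → (171.42,55.36). Open path.

**Shape 3** — `<path>` rectangle, stroke `#ff8800` → score (S509, F2571). Machine vertices: (127.68,90.88) → (134.59,90.88) → (134.59,34.68) → (127.68,34.68) → (127.68,90.88). Closed: final G1 returns to the first vertex.

**Shape 4** — `<polygon>` regular polygon, stroke `#008000` → engrave (S403, F4437). Machine vertices: (137.12,85.60) → (134.15,76.65) → (125.20,79.62) → (128.17,88.57) → (137.12,85.60). Closed: final G1 returns to the first vertex.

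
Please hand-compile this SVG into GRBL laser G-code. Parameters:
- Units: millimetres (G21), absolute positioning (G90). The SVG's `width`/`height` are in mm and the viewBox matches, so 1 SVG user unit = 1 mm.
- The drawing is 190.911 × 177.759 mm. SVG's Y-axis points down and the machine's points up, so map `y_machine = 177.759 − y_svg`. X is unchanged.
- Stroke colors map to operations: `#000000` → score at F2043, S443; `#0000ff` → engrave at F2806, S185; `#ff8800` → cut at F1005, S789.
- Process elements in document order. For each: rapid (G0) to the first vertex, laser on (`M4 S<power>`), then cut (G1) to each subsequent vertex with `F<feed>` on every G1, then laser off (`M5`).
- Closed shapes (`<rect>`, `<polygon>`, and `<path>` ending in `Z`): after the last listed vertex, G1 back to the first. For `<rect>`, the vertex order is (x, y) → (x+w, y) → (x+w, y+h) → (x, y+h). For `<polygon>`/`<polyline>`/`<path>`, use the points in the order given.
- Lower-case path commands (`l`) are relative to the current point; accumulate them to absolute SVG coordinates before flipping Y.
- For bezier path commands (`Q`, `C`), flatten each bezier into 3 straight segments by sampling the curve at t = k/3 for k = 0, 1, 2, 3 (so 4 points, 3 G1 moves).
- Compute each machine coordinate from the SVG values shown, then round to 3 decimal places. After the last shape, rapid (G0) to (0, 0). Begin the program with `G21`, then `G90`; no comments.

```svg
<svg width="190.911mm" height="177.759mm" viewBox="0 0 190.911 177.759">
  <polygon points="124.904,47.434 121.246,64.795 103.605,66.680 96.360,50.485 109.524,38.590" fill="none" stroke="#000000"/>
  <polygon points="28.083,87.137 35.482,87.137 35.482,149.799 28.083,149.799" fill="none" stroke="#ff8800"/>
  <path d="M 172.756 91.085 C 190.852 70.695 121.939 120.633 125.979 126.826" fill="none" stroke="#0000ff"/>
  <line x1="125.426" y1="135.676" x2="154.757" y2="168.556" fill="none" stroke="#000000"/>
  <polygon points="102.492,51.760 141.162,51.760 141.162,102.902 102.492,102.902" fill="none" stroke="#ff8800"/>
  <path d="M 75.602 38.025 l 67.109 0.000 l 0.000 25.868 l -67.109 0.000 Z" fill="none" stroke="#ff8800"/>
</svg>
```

viewBox `0 0 190.911 177.759` with mm width/height → 1 unit = 1 mm. Flip: y_m = 177.759 − y_svg.

**Shape 1** — `<polygon>` regular polygon, stroke `#000000` → score (S443, F2043). Machine vertices: (124.904,130.325) → (121.246,112.964) → (103.605,111.079) → (96.360,127.274) → (109.524,139.169) → (124.904,130.325). Closed: final G1 returns to the first vertex.

**Shape 2** — `<polygon>` rectangle, stroke `#ff8800` → cut (S789, F1005). Machine vertices: (28.083,90.622) → (35.482,90.622) → (35.482,27.960) → (28.083,27.960) → (28.083,90.622). Closed: final G1 returns to the first vertex.

**Shape 3** — `<path>` cubic bezier, stroke `#0000ff` → engrave (S185, F2806). Control points (SVG): P0=(172.756,91.085), P1=(190.852,70.695), P2=(121.939,120.633), P3=(125.979,126.826); sampled at t=k/3. Machine vertices: (172.756,86.674) → (167.774,87.846) → (140.332,67.483) → (125.979,50.933). Open path.

**Shape 4** — `<line>` line segment, stroke `#000000` → score (S443, F2043). Machine vertices: (125.426,42.083) → (154.757,9.203). Open path.

**Shape 5** — `<polygon>` rectangle, stroke `#ff8800` → cut (S789, F1005). Machine vertices: (102.492,125.999) → (141.162,125.999) → (141.162,74.857) → (102.492,74.857) → (102.492,125.999). Closed: final G1 returns to the first vertex.

**Shape 6** — `<path>` rectangle, stroke `#ff8800` → cut (S789, F1005). Machine vertices: (75.602,139.734) → (142.711,139.734) → (142.711,113.866) → (75.602,113.866) → (75.602,139.734). Closed: final G1 returns to the first vertex.

G21
G90
G0 X124.904 Y130.325
M4 S443
G1 X121.246 Y112.964 F2043
G1 X103.605 Y111.079 F2043
G1 X96.360 Y127.274 F2043
G1 X109.524 Y139.169 F2043
G1 X124.904 Y130.325 F2043
M5
G0 X28.083 Y90.622
M4 S789
G1 X35.482 Y90.622 F1005
G1 X35.482 Y27.960 F1005
G1 X28.083 Y27.960 F1005
G1 X28.083 Y90.622 F1005
M5
G0 X172.756 Y86.674
M4 S185
G1 X167.774 Y87.846 F2806
G1 X140.332 Y67.483 F2806
G1 X125.979 Y50.933 F2806
M5
G0 X125.426 Y42.083
M4 S443
G1 X154.757 Y9.203 F2043
M5
G0 X102.492 Y125.999
M4 S789
G1 X141.162 Y125.999 F1005
G1 X141.162 Y74.857 F1005
G1 X102.492 Y74.857 F1005
G1 X102.492 Y125.999 F1005
M5
G0 X75.602 Y139.734
M4 S789
G1 X142.711 Y139.734 F1005
G1 X142.711 Y113.866 F1005
G1 X75.602 Y113.866 F1005
G1 X75.602 Y139.734 F1005
M5
G0 X0.000 Y0.000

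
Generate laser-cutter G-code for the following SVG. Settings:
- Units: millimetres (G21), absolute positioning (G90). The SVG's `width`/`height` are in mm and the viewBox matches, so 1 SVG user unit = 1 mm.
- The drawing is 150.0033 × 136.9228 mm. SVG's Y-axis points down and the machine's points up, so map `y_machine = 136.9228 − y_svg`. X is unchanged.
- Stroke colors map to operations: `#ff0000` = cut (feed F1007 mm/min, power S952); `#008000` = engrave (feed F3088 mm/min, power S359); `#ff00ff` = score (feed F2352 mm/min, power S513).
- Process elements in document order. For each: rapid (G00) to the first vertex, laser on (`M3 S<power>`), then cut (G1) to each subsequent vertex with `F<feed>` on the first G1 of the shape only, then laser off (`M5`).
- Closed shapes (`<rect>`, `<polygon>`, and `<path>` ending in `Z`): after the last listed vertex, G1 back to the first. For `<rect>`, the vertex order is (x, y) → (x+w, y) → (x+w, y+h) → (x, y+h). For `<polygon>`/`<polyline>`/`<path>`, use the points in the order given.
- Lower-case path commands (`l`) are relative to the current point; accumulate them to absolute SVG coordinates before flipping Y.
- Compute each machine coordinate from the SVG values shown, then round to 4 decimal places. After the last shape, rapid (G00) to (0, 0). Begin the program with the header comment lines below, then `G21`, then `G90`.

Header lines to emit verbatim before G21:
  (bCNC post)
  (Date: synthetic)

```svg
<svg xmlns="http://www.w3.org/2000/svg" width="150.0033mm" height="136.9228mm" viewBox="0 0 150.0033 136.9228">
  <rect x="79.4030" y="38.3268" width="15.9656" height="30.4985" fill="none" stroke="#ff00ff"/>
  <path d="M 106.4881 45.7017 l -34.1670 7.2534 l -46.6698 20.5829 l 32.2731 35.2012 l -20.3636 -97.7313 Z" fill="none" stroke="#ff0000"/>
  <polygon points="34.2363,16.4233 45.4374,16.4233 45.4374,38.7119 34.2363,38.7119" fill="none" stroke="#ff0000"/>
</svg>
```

1 u = 1 mm; y_m = 136.9228 − y.

[1] `<rect>` rectangle, #ff00ff→score S513 F2352: (79.4030,98.5960) → (95.3686,98.5960) → (95.3686,68.0975) → (79.4030,68.0975) → (79.4030,98.5960) (closed)

[2] `<path>` closed polygon, #ff0000→cut S952 F1007: (106.4881,91.2211) → (72.3211,83.9677) → (25.6513,63.3848) → (57.9244,28.1836) → (37.5608,125.9149) → (106.4881,91.2211) (closed)

[3] `<polygon>` rectangle, #ff0000→cut S952 F1007: (34.2363,120.4995) → (45.4374,120.4995) → (45.4374,98.2109) → (34.2363,98.2109) → (34.2363,120.4995) (closed)

(bCNC post)
(Date: synthetic)
G21
G90
G00 X79.4030 Y98.5960
M3 S513
G1 X95.3686 Y98.5960 F2352
G1 X95.3686 Y68.0975
G1 X79.4030 Y68.0975
G1 X79.4030 Y98.5960
M5
G00 X106.4881 Y91.2211
M3 S952
G1 X72.3211 Y83.9677 F1007
G1 X25.6513 Y63.3848
G1 X57.9244 Y28.1836
G1 X37.5608 Y125.9149
G1 X106.4881 Y91.2211
M5
G00 X34.2363 Y120.4995
M3 S952
G1 X45.4374 Y120.4995 F1007
G1 X45.4374 Y98.2109
G1 X34.2363 Y98.2109
G1 X34.2363 Y120.4995
M5
G00 X0.0000 Y0.0000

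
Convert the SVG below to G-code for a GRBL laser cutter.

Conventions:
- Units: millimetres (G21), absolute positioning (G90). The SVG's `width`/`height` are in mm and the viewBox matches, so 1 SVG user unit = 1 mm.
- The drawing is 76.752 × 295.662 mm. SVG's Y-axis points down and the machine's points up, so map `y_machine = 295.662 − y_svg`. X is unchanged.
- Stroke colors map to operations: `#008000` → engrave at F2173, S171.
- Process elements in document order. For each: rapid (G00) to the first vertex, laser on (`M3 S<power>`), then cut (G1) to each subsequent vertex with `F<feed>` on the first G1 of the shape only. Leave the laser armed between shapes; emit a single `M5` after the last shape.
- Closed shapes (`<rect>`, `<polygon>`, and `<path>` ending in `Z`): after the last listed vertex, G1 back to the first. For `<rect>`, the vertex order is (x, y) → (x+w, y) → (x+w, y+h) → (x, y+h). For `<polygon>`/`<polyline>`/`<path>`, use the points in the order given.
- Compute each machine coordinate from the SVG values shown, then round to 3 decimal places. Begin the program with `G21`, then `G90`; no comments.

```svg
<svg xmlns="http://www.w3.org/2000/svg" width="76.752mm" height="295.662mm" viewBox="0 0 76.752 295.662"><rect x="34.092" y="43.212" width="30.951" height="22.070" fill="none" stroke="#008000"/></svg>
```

G21
G90
G00 X34.092 Y252.450
M3 S171
G1 X65.043 Y252.450 F2173
G1 X65.043 Y230.380
G1 X34.092 Y230.380
G1 X34.092 Y252.450
M5

1 u = 1 mm; y_m = 295.662 − y.

[1] `<rect>` rectangle, #008000→engrave S171 F2173: (34.092,252.450) → (65.043,252.450) → (65.043,230.380) → (34.092,230.380) → (34.092,252.450) (closed)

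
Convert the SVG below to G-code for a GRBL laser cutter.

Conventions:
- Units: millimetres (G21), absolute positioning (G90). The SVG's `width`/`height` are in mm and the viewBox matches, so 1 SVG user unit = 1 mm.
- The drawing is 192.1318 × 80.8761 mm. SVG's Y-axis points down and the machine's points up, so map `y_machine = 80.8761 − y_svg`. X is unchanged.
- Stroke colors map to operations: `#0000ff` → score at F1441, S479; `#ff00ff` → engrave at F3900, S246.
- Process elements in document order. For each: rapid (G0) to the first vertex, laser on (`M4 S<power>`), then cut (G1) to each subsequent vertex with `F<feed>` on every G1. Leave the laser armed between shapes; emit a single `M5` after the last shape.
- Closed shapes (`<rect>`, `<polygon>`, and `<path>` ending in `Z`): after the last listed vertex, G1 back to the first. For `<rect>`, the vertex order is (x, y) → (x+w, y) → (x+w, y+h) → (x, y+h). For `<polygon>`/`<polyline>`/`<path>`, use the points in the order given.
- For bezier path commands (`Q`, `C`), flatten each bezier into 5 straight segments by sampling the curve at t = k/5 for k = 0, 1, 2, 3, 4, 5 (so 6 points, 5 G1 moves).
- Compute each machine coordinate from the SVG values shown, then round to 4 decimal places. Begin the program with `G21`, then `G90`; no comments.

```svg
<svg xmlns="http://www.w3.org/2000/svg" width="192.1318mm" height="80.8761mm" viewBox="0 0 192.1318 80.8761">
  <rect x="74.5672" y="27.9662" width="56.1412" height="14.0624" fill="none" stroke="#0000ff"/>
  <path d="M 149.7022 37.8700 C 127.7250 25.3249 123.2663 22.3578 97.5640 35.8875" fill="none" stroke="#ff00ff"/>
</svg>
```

1 u = 1 mm; y_m = 80.8761 − y.

[1] `<rect>` rectangle, #0000ff→score S479 F1441: (74.5672,52.9099) → (130.7084,52.9099) → (130.7084,38.8475) → (74.5672,38.8475) → (74.5672,52.9099) (closed)

[2] `<path>` cubic bezier, #ff00ff→engrave S246 F3900: (149.7022,43.0061) → (138.3080,49.3284) → (129.2577,53.0200) → (120.6906,53.7486) → (110.7462,51.1822) → (97.5640,44.9886)

G21
G90
G0 X74.5672 Y52.9099
M4 S479
G1 X130.7084 Y52.9099 F1441
G1 X130.7084 Y38.8475 F1441
G1 X74.5672 Y38.8475 F1441
G1 X74.5672 Y52.9099 F1441
G0 X149.7022 Y43.0061
M4 S246
G1 X138.3080 Y49.3284 F3900
G1 X129.2577 Y53.0200 F3900
G1 X120.6906 Y53.7486 F3900
G1 X110.7462 Y51.1822 F3900
G1 X97.5640 Y44.9886 F3900
M5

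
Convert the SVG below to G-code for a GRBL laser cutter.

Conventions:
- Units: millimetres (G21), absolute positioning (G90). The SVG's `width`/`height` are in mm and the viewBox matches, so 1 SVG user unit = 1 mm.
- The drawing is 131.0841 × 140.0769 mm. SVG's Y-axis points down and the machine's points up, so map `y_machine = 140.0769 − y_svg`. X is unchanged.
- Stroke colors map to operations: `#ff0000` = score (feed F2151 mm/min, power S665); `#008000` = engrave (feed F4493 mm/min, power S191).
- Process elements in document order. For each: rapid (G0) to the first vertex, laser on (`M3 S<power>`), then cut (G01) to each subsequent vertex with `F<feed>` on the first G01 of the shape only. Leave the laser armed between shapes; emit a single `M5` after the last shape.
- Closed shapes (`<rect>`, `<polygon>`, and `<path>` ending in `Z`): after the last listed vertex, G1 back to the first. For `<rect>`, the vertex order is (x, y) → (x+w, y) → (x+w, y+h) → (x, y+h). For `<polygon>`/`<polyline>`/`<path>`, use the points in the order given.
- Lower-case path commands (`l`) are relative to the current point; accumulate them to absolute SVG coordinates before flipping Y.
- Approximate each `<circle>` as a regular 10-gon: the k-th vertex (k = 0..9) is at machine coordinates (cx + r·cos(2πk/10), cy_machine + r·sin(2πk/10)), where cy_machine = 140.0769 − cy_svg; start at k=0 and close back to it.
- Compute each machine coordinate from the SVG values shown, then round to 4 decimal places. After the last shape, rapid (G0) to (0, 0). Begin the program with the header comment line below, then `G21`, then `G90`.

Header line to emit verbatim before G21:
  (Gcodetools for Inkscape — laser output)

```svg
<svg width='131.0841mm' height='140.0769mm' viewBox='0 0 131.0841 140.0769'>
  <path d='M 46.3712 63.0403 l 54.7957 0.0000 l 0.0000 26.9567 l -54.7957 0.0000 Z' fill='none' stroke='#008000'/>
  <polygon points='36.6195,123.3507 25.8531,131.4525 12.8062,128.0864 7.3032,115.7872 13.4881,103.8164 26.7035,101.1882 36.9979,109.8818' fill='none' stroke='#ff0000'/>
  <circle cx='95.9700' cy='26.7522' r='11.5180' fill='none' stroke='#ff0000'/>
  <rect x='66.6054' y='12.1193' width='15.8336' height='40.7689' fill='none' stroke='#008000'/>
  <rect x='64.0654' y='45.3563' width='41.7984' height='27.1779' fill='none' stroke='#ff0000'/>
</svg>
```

(Gcodetools for Inkscape — laser output)
G21
G90
G0 X46.3712 Y77.0366
M3 S191
G01 X101.1669 Y77.0366 F4493
G01 X101.1669 Y50.0799
G01 X46.3712 Y50.0799
G01 X46.3712 Y77.0366
G0 X36.6195 Y16.7262
M3 S665
G01 X25.8531 Y8.6244 F2151
G01 X12.8062 Y11.9905
G01 X7.3032 Y24.2897
G01 X13.4881 Y36.2605
G01 X26.7035 Y38.8887
G01 X36.9979 Y30.1951
G01 X36.6195 Y16.7262
G0 X107.4880 Y113.3247
M3 S665
G01 X105.2883 Y120.0948 F2151
G01 X99.5293 Y124.2790
G01 X92.4107 Y124.2790
G01 X86.6517 Y120.0948
G01 X84.4520 Y113.3247
G01 X86.6517 Y106.5546
G01 X92.4107 Y102.3704
G01 X99.5293 Y102.3704
G01 X105.2883 Y106.5546
G01 X107.4880 Y113.3247
G0 X66.6054 Y127.9576
M3 S191
G01 X82.4390 Y127.9576 F4493
G01 X82.4390 Y87.1887
G01 X66.6054 Y87.1887
G01 X66.6054 Y127.9576
G0 X64.0654 Y94.7206
M3 S665
G01 X105.8638 Y94.7206 F2151
G01 X105.8638 Y67.5427
G01 X64.0654 Y67.5427
G01 X64.0654 Y94.7206
M5
G0 X0.0000 Y0.0000

viewBox `0 0 131.0841 140.0769` with mm width/height → 1 unit = 1 mm. Flip: y_m = 140.0769 − y_svg.

**Shape 1** — `<path>` rectangle, stroke `#008000` → engrave (S191, F4493). Machine vertices: (46.3712,77.0366) → (101.1669,77.0366) → (101.1669,50.0799) → (46.3712,50.0799) → (46.3712,77.0366). Closed: final G1 returns to the first vertex.

**Shape 2** — `<polygon>` regular polygon, stroke `#ff0000` → score (S665, F2151). Machine vertices: (36.6195,16.7262) → (25.8531,8.6244) → (12.8062,11.9905) → (7.3032,24.2897) → (13.4881,36.2605) → (26.7035,38.8887) → (36.9979,30.1951) → (36.6195,16.7262). Closed: final G1 returns to the first vertex.

**Shape 3** — `<circle>` circle, stroke `#ff0000` → score (S665, F2151). Machine vertices: (107.4880,113.3247) → (105.2883,120.0948) → (99.5293,124.2790) → (92.4107,124.2790) → (86.6517,120.0948) → (84.4520,113.3247) → (86.6517,106.5546) → (92.4107,102.3704) → (99.5293,102.3704) → (105.2883,106.5546) → (107.4880,113.3247). Closed: final G1 returns to the first vertex.

**Shape 4** — `<rect>` rectangle, stroke `#008000` → engrave (S191, F4493). Machine vertices: (66.6054,127.9576) → (82.4390,127.9576) → (82.4390,87.1887) → (66.6054,87.1887) → (66.6054,127.9576). Closed: final G1 returns to the first vertex.

**Shape 5** — `<rect>` rectangle, stroke `#ff0000` → score (S665, F2151). Machine vertices: (64.0654,94.7206) → (105.8638,94.7206) → (105.8638,67.5427) → (64.0654,67.5427) → (64.0654,94.7206). Closed: final G1 returns to the first vertex.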